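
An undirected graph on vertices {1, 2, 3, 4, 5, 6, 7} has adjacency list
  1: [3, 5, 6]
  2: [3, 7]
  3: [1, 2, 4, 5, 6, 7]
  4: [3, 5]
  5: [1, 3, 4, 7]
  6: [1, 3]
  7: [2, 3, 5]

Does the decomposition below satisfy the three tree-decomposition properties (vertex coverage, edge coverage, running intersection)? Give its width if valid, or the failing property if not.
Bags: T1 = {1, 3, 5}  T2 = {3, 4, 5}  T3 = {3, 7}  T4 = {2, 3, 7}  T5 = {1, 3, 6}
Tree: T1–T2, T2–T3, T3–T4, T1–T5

No — edge (5,7) lies in no bag.

A tree decomposition must satisfy three properties: every vertex lies in some bag; for every edge, both endpoints lie together in some bag; and for every vertex, the bags containing it form a connected subtree. Here edge (5,7) lies in no bag, so the decomposition is invalid.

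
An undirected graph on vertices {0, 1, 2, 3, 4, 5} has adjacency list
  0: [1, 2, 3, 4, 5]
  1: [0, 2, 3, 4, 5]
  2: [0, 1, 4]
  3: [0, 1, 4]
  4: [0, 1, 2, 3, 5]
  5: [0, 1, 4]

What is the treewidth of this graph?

A width-3 tree decomposition is:
Bags: B1 = {0, 1, 4, 5}  B2 = {0, 1, 3, 4}  B3 = {0, 1, 2, 4}
Tree: B1–B2, B1–B3
The largest bag has 4 vertices, giving width 3; this decomposition certifies tw(G) ≤ 3. Conversely, {0, 1, 2, 4} is a clique of size 4, and the vertices of any clique must share a bag in every tree decomposition; so some bag has ≥ 4 vertices and tw(G) ≥ 3. Combining the bounds, tw(G) = 3.

3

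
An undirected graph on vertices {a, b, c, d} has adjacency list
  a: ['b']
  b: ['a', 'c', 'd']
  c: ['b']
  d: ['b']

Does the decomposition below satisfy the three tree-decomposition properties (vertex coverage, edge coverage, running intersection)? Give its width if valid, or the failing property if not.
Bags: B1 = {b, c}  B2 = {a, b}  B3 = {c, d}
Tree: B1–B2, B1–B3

A tree decomposition must satisfy three properties: every vertex lies in some bag; for every edge, both endpoints lie together in some bag; and for every vertex, the bags containing it form a connected subtree. Here edge (b,d) lies in no bag, so the decomposition is invalid.

No — edge (b,d) lies in no bag.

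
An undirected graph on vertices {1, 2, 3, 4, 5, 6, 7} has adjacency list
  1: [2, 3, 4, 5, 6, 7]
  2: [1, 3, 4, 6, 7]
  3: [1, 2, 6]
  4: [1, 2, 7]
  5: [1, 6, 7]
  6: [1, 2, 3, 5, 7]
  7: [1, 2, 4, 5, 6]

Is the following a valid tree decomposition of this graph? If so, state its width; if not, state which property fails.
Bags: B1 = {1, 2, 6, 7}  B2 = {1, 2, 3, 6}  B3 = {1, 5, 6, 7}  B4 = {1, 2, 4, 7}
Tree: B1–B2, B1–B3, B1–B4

Yes; width 3.

Vertex coverage: the bags together contain {1, 2, 3, 4, 5, 6, 7}, the full vertex set. Edge coverage: each edge of G has both endpoints in at least one bag. Running intersection: for every vertex, the bags containing it form a connected subtree. All three properties hold, so this is a valid tree decomposition of width max|bag| − 1 = 3, and hence tw(G) ≤ 3.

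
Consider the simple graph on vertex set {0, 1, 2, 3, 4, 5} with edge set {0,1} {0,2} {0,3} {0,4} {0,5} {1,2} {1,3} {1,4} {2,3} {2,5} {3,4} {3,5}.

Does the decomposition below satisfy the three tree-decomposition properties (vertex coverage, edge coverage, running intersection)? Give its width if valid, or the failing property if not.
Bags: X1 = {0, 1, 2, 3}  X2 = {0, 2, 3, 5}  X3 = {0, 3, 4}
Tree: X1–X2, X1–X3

A tree decomposition must satisfy three properties: every vertex lies in some bag; for every edge, both endpoints lie together in some bag; and for every vertex, the bags containing it form a connected subtree. Here edge (1,4) lies in no bag, so the decomposition is invalid.

No — edge (1,4) lies in no bag.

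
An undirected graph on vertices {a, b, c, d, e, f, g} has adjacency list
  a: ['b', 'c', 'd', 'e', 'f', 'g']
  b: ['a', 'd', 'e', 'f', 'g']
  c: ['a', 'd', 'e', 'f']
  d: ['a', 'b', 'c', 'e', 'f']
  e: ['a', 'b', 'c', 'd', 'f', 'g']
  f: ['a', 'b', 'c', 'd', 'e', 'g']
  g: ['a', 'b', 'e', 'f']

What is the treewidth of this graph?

4

A width-4 tree decomposition is:
Bags: B1 = {a, b, d, e, f}  B2 = {a, c, d, e, f}  B3 = {a, b, e, f, g}
Tree: B1–B2, B1–B3
Every bag has size at most 5, so the width is 5 − 1 = 4 and tw(G) ≤ 4. On the other hand G contains the 5-clique {a, c, d, e, f}. A clique must lie in a single bag of any decomposition, so no decomposition can have width below 4. Combining the bounds, tw(G) = 4.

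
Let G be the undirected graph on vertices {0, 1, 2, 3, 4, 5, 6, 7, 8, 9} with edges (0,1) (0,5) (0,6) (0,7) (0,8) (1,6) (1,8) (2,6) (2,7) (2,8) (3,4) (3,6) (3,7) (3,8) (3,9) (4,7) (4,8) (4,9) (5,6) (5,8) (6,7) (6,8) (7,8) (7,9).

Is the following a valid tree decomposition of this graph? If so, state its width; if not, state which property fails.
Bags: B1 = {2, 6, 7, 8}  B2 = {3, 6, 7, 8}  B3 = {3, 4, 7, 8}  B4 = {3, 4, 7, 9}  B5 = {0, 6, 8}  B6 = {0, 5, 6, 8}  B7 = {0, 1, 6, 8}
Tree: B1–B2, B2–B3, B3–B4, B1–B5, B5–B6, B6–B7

A tree decomposition must satisfy three properties: every vertex lies in some bag; for every edge, both endpoints lie together in some bag; and for every vertex, the bags containing it form a connected subtree. Here edge (7,0) lies in no bag, so the decomposition is invalid.

No — edge (7,0) lies in no bag.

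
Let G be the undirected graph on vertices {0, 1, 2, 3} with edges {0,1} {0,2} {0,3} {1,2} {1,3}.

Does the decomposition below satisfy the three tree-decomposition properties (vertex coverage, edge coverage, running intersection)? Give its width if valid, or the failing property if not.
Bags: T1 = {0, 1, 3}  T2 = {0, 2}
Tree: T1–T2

A tree decomposition must satisfy three properties: every vertex lies in some bag; for every edge, both endpoints lie together in some bag; and for every vertex, the bags containing it form a connected subtree. Here edge (1,2) lies in no bag, so the decomposition is invalid.

No — edge (1,2) lies in no bag.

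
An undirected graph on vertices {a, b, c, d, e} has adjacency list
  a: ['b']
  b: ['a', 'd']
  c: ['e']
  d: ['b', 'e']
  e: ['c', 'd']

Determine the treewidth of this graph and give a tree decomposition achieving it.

The largest bag has 2 vertices, giving width 1; this decomposition certifies tw(G) ≤ 1. Since G has at least one edge (e.g. c–e), it is not an edgeless graph, so tw(G) ≥ 1. Combining the bounds, tw(G) = 1.

Treewidth 1.
One optimal decomposition is:
Bags: B1 = {c, e}  B2 = {d, e}  B3 = {b, d}  B4 = {a, b}
Tree: B1–B2, B2–B3, B3–B4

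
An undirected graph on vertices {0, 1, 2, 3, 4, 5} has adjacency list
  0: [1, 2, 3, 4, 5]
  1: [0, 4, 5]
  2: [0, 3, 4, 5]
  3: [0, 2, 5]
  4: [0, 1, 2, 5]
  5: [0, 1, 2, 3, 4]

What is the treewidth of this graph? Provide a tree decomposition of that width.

Treewidth 3.
One such decomposition:
Bags: B1 = {0, 2, 3, 5}  B2 = {0, 2, 4, 5}  B3 = {0, 1, 4, 5}
Tree: B1–B2, B2–B3

Every bag has size at most 4, so the width is 4 − 1 = 3 and tw(G) ≤ 3. On the other hand G contains the 4-clique {0, 1, 4, 5}. A clique must lie in a single bag of any decomposition, so no decomposition can have width below 3. Therefore the treewidth is 3.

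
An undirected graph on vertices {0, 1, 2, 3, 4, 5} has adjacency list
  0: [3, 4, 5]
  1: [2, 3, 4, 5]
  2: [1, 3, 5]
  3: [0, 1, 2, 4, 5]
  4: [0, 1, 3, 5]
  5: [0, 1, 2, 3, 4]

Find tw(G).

3

A width-3 tree decomposition is:
Bags: B1 = {1, 3, 4, 5}  B2 = {1, 2, 3, 5}  B3 = {0, 3, 4, 5}
Tree: B1–B2, B1–B3
The largest bag has 4 vertices, giving width 3; this decomposition certifies tw(G) ≤ 3. On the other hand G contains the 4-clique {0, 3, 4, 5}. A clique must lie in a single bag of any decomposition, so no decomposition can have width below 3. The upper and lower bounds meet at 3, so that is the treewidth.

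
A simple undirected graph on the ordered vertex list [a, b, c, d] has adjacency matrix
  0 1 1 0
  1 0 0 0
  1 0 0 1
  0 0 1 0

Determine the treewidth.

A width-1 tree decomposition is:
Bags: B1 = {c, d}  B2 = {a, c}  B3 = {a, b}
Tree: B1–B2, B2–B3
Each bag holds 2 vertices, so the decomposition has width 1, which upper-bounds the treewidth. Any graph with an edge has treewidth ≥ 1, and G has the edge d–c. Combining the bounds, tw(G) = 1.

1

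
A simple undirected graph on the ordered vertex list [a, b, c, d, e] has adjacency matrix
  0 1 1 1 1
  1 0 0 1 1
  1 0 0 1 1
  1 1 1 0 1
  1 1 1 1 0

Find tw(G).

A width-3 tree decomposition is:
Bags: B1 = {a, b, d, e}  B2 = {a, c, d, e}
Tree: B1–B2
The largest bag has 4 vertices, giving width 3; this decomposition certifies tw(G) ≤ 3. For the lower bound, the 4 vertices {a, c, d, e} are pairwise adjacent, and any tree decomposition puts a clique entirely inside one bag — forcing width ≥ 3. Hence tw(G) = 3 exactly.

3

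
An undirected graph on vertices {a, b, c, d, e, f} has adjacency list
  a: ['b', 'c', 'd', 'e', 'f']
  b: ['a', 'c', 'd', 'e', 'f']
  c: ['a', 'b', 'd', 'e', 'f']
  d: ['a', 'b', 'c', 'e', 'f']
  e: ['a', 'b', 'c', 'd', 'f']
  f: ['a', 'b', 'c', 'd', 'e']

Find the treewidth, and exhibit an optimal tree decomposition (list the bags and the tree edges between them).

A single bag containing all 6 vertices is trivially a valid decomposition of width 5. For the lower bound, the 6 vertices {a, b, c, d, e, f} are pairwise adjacent, and any tree decomposition puts a clique entirely inside one bag — forcing width ≥ 5. Therefore the treewidth is 5.

Treewidth 5.
One optimal decomposition is:
Bags: B1 = {a, b, c, d, e, f}
Tree: (single bag)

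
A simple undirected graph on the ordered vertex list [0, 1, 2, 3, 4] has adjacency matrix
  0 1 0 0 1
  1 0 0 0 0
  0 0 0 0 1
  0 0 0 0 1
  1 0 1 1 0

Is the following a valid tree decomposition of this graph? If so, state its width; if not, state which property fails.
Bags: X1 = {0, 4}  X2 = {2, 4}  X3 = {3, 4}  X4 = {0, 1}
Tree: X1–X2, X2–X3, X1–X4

Checking the three conditions: (i) the bags cover all of {0, 1, 2, 3, 4}; (ii) for each edge, some bag contains both endpoints; (iii) the bags containing any fixed vertex form a subtree. All hold, so the decomposition is valid with width 2 − 1 = 1.

Yes; width 1.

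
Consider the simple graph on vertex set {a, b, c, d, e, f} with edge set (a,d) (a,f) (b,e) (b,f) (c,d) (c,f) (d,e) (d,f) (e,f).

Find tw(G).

2

A width-2 tree decomposition is:
Bags: B1 = {a, d, f}  B2 = {c, d, f}  B3 = {d, e, f}  B4 = {b, e, f}
Tree: B1–B2, B1–B3, B3–B4
Every bag has size at most 3, so the width is 3 − 1 = 2 and tw(G) ≤ 2. For the lower bound, the 3 vertices {d, e, f} are pairwise adjacent, and any tree decomposition puts a clique entirely inside one bag — forcing width ≥ 2. Therefore the treewidth is 2.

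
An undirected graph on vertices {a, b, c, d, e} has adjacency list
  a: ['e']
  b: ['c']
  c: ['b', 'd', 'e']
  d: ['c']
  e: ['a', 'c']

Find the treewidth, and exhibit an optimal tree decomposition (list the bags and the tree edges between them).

The largest bag has 2 vertices, giving width 1; this decomposition certifies tw(G) ≤ 1. Any graph with an edge has treewidth ≥ 1, and G has the edge e–c. Combining the bounds, tw(G) = 1.

Treewidth 1.
One optimal decomposition is:
Bags: B1 = {c, e}  B2 = {c, d}  B3 = {a, e}  B4 = {b, c}
Tree: B1–B2, B1–B3, B2–B4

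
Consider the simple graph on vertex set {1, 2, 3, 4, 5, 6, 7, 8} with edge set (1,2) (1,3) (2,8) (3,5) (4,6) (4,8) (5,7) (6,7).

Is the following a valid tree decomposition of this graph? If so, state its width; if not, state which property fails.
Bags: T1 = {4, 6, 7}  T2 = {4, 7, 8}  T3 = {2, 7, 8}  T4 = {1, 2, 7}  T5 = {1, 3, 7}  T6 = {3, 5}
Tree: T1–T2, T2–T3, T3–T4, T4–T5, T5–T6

No — edge (7,5) lies in no bag.

A tree decomposition must satisfy three properties: every vertex lies in some bag; for every edge, both endpoints lie together in some bag; and for every vertex, the bags containing it form a connected subtree. Here edge (7,5) lies in no bag, so the decomposition is invalid.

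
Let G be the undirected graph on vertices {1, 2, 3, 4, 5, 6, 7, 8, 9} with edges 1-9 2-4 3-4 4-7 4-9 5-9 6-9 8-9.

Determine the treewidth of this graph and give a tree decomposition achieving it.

Treewidth 1.
One optimal decomposition is:
Bags: B1 = {8, 9}  B2 = {4, 9}  B3 = {4, 7}  B4 = {3, 4}  B5 = {1, 9}  B6 = {6, 9}  B7 = {2, 4}  B8 = {5, 9}
Tree: B1–B2, B2–B3, B2–B4, B1–B5, B2–B6, B3–B7, B2–B8

Each bag holds 2 vertices, so the decomposition has width 1, which upper-bounds the treewidth. Since G has at least one edge (e.g. 9–8), it is not an edgeless graph, so tw(G) ≥ 1. Combining the bounds, tw(G) = 1.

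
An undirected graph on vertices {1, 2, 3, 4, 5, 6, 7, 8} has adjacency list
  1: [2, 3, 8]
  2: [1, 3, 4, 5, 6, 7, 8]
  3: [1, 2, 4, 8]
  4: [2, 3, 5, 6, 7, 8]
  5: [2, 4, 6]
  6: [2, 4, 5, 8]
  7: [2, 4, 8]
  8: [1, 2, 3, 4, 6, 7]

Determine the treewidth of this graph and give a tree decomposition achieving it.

The largest bag has 4 vertices, giving width 3; this decomposition certifies tw(G) ≤ 3. On the other hand G contains the 4-clique {1, 2, 3, 8}. A clique must lie in a single bag of any decomposition, so no decomposition can have width below 3. Therefore the treewidth is 3.

Treewidth 3.
One optimal decomposition is:
Bags: B1 = {2, 3, 4, 8}  B2 = {2, 4, 6, 8}  B3 = {1, 2, 3, 8}  B4 = {2, 4, 7, 8}  B5 = {2, 4, 5, 6}
Tree: B1–B2, B1–B3, B2–B4, B2–B5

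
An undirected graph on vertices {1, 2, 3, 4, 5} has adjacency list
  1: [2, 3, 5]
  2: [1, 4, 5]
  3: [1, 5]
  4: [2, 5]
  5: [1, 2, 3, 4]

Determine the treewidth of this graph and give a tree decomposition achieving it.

The largest bag has 3 vertices, giving width 2; this decomposition certifies tw(G) ≤ 2. Conversely, {1, 2, 5} is a clique of size 3, and the vertices of any clique must share a bag in every tree decomposition; so some bag has ≥ 3 vertices and tw(G) ≥ 2. Combining the bounds, tw(G) = 2.

Treewidth 2.
One such decomposition:
Bags: B1 = {1, 3, 5}  B2 = {1, 2, 5}  B3 = {2, 4, 5}
Tree: B1–B2, B2–B3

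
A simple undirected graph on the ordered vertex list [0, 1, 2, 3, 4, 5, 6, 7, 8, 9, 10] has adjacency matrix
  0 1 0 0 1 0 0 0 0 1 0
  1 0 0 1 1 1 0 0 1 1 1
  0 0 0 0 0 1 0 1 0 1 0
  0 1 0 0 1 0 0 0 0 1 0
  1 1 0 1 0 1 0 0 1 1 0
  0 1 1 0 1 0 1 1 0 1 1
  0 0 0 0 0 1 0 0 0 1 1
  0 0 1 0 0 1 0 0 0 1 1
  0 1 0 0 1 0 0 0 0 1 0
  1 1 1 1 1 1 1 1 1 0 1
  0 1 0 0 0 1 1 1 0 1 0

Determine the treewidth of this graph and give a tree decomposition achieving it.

Every bag has size at most 4, so the width is 4 − 1 = 3 and tw(G) ≤ 3. On the other hand G contains the 4-clique {1, 5, 9, 10}. A clique must lie in a single bag of any decomposition, so no decomposition can have width below 3. Hence tw(G) = 3 exactly.

Treewidth 3.
Bags: B1 = {5, 7, 9, 10}  B2 = {1, 5, 9, 10}  B3 = {1, 4, 5, 9}  B4 = {0, 1, 4, 9}  B5 = {5, 6, 9, 10}  B6 = {1, 3, 4, 9}  B7 = {1, 4, 8, 9}  B8 = {2, 5, 7, 9}
Tree: B1–B2, B2–B3, B3–B4, B2–B5, B3–B6, B6–B7, B1–B8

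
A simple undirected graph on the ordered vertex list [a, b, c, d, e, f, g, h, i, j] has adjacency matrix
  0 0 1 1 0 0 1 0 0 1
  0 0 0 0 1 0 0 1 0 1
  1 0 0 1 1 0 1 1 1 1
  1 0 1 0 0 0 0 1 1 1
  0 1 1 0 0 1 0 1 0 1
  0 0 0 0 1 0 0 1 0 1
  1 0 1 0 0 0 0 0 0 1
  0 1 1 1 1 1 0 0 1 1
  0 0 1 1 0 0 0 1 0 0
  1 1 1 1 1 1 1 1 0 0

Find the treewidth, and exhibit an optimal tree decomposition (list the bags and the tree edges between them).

Every bag has size at most 4, so the width is 4 − 1 = 3 and tw(G) ≤ 3. For the lower bound, the 4 vertices {a, c, g, j} are pairwise adjacent, and any tree decomposition puts a clique entirely inside one bag — forcing width ≥ 3. The upper and lower bounds meet at 3, so that is the treewidth.

Treewidth 3.
One such decomposition:
Bags: B1 = {c, e, h, j}  B2 = {c, d, h, j}  B3 = {a, c, d, j}  B4 = {c, d, h, i}  B5 = {e, f, h, j}  B6 = {a, c, g, j}  B7 = {b, e, h, j}
Tree: B1–B2, B2–B3, B2–B4, B1–B5, B3–B6, B1–B7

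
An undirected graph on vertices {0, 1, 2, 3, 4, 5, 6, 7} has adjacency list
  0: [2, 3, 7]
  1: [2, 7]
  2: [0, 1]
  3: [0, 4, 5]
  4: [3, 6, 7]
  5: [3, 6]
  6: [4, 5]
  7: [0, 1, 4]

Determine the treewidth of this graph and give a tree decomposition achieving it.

The largest bag has 3 vertices, giving width 2; this decomposition certifies tw(G) ≤ 2. For the lower bound, G contains the cycle 6–5–3–4–6, so G is not a forest; only forests have treewidth ≤ 1, hence tw(G) ≥ 2. Hence tw(G) = 2 exactly.

Treewidth 2.
One optimal decomposition is:
Bags: B1 = {4, 5, 6}  B2 = {3, 4, 5}  B3 = {3, 4, 7}  B4 = {0, 3, 7}  B5 = {0, 1, 7}  B6 = {0, 1, 2}
Tree: B1–B2, B2–B3, B3–B4, B4–B5, B5–B6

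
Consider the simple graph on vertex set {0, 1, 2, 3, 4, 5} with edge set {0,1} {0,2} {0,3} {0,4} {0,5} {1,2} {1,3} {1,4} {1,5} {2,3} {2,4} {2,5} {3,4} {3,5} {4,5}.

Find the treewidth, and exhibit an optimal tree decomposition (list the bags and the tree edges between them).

Treewidth 5.
Bags: B1 = {0, 1, 2, 3, 4, 5}
Tree: (single bag)

A single bag containing all 6 vertices is trivially a valid decomposition of width 5. For the lower bound, the 6 vertices {0, 1, 2, 3, 4, 5} are pairwise adjacent, and any tree decomposition puts a clique entirely inside one bag — forcing width ≥ 5. Hence tw(G) = 5 exactly.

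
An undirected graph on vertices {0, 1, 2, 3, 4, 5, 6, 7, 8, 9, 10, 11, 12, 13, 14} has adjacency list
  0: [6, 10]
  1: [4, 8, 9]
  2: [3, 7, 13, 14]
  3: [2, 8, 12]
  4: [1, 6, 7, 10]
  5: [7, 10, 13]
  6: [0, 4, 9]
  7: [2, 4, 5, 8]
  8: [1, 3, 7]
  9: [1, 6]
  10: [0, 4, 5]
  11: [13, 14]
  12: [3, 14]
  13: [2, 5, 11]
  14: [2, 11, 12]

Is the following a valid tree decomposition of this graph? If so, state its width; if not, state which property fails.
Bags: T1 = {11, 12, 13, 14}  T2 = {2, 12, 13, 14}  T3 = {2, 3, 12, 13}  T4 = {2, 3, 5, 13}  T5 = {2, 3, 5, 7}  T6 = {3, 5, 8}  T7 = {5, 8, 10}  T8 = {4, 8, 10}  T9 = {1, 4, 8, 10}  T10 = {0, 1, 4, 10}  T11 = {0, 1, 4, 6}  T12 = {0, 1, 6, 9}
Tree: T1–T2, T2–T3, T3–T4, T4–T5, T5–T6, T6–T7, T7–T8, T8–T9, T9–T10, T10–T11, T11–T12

No — edge (7,8) lies in no bag.

A tree decomposition must satisfy three properties: every vertex lies in some bag; for every edge, both endpoints lie together in some bag; and for every vertex, the bags containing it form a connected subtree. Here edge (7,8) lies in no bag, so the decomposition is invalid.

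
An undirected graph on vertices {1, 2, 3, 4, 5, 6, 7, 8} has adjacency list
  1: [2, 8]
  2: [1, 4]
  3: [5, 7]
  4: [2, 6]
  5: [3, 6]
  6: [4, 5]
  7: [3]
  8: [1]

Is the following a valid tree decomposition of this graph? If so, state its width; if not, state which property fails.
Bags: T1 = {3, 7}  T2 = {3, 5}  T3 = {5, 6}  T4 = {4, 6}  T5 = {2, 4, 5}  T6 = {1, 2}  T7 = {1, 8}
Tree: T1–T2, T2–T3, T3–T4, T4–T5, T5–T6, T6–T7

A tree decomposition must satisfy three properties: every vertex lies in some bag; for every edge, both endpoints lie together in some bag; and for every vertex, the bags containing it form a connected subtree. Here bags containing vertex 5 are not connected in the tree, so the decomposition is invalid.

No — bags containing vertex 5 are not connected in the tree.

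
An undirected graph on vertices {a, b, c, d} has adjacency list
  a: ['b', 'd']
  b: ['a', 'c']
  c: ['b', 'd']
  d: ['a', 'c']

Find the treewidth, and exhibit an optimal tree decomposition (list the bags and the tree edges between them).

Treewidth 2.
One optimal decomposition is:
Bags: B1 = {b, c, d}  B2 = {a, b, d}
Tree: B1–B2

The largest bag has 3 vertices, giving width 2; this decomposition certifies tw(G) ≤ 2. The edges b–c–d–a–b form a cycle, so G is not a tree and its treewidth is at least 2. Therefore the treewidth is 2.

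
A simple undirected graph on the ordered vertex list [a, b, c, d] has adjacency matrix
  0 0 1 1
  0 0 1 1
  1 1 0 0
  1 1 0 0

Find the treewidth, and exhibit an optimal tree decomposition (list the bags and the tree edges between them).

Treewidth 2.
Bags: B1 = {a, b, c}  B2 = {a, b, d}
Tree: B1–B2

The largest bag has 3 vertices, giving width 2; this decomposition certifies tw(G) ≤ 2. For the lower bound, G contains the cycle b–c–a–d–b, so G is not a forest; only forests have treewidth ≤ 1, hence tw(G) ≥ 2. Therefore the treewidth is 2.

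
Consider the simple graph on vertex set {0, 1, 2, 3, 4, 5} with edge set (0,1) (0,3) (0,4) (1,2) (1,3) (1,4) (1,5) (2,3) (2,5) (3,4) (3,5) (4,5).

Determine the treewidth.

3

A width-3 tree decomposition is:
Bags: B1 = {1, 3, 4, 5}  B2 = {0, 1, 3, 4}  B3 = {1, 2, 3, 5}
Tree: B1–B2, B1–B3
Each bag holds 4 vertices, so the decomposition has width 3, which upper-bounds the treewidth. Conversely, {1, 2, 3, 5} is a clique of size 4, and the vertices of any clique must share a bag in every tree decomposition; so some bag has ≥ 4 vertices and tw(G) ≥ 3. The upper and lower bounds meet at 3, so that is the treewidth.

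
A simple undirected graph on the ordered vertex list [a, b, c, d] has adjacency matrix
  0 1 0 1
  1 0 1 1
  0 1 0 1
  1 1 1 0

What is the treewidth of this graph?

2

A width-2 tree decomposition is:
Bags: B1 = {a, b, d}  B2 = {b, c, d}
Tree: B1–B2
The largest bag has 3 vertices, giving width 2; this decomposition certifies tw(G) ≤ 2. On the other hand G contains the 3-clique {b, c, d}. A clique must lie in a single bag of any decomposition, so no decomposition can have width below 2. Hence tw(G) = 2 exactly.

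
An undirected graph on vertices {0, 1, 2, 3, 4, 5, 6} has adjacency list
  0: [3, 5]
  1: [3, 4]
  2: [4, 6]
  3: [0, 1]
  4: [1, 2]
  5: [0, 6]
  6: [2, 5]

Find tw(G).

A width-2 tree decomposition is:
Bags: B1 = {0, 5, 6}  B2 = {0, 2, 6}  B3 = {0, 2, 4}  B4 = {0, 1, 4}  B5 = {0, 1, 3}
Tree: B1–B2, B2–B3, B3–B4, B4–B5
The largest bag has 3 vertices, giving width 2; this decomposition certifies tw(G) ≤ 2. Since 0–5–6–2–4–1–3–0 is a cycle in G, G is not acyclic. Forests are exactly the graphs of treewidth ≤ 1, so tw(G) ≥ 2. Therefore the treewidth is 2.

2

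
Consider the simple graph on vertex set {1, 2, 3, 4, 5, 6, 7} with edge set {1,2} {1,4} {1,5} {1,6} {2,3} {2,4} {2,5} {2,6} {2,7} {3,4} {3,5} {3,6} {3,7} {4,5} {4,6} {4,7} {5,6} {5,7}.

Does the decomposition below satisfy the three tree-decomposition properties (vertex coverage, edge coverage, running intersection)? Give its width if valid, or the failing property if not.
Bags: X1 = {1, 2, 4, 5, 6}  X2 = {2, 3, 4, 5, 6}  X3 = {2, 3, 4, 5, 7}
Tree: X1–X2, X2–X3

Vertex coverage: the bags together contain {1, 2, 3, 4, 5, 6, 7}, the full vertex set. Edge coverage: each edge of G has both endpoints in at least one bag. Running intersection: for every vertex, the bags containing it form a connected subtree. All three properties hold, so this is a valid tree decomposition of width max|bag| − 1 = 4, and hence tw(G) ≤ 4.

Yes; width 4.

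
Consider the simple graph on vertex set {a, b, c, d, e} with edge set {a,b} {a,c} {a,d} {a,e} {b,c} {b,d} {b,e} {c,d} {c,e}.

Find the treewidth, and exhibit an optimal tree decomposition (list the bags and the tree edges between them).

Treewidth 3.
One such decomposition:
Bags: B1 = {a, b, c, e}  B2 = {a, b, c, d}
Tree: B1–B2

Each bag holds 4 vertices, so the decomposition has width 3, which upper-bounds the treewidth. Conversely, {a, b, c, d} is a clique of size 4, and the vertices of any clique must share a bag in every tree decomposition; so some bag has ≥ 4 vertices and tw(G) ≥ 3. Therefore the treewidth is 3.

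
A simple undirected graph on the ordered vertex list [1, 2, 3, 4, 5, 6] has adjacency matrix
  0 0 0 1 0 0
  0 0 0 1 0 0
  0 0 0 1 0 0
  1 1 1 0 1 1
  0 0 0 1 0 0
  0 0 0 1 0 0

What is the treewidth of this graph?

A width-1 tree decomposition is:
Bags: B1 = {1, 4}  B2 = {3, 4}  B3 = {4, 6}  B4 = {4, 5}  B5 = {2, 4}
Tree: B1–B2, B2–B3, B1–B4, B3–B5
Each bag holds 2 vertices, so the decomposition has width 1, which upper-bounds the treewidth. Since G has at least one edge (e.g. 1–4), it is not an edgeless graph, so tw(G) ≥ 1. Therefore the treewidth is 1.

1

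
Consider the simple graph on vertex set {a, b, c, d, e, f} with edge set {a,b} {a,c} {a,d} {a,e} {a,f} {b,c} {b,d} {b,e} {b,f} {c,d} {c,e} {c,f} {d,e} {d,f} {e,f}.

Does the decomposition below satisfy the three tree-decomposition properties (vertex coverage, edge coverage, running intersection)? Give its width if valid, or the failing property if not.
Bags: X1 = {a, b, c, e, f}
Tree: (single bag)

A tree decomposition must satisfy three properties: every vertex lies in some bag; for every edge, both endpoints lie together in some bag; and for every vertex, the bags containing it form a connected subtree. Here vertex d appears in no bag, so the decomposition is invalid.

No — vertex d appears in no bag.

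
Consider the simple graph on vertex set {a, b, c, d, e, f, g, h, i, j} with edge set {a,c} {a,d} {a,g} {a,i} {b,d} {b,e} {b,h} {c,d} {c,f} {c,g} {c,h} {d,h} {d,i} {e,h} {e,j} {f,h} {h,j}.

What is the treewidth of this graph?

2

A width-2 tree decomposition is:
Bags: B1 = {b, d, h}  B2 = {c, d, h}  B3 = {b, e, h}  B4 = {a, c, d}  B5 = {a, c, g}  B6 = {c, f, h}  B7 = {a, d, i}  B8 = {e, h, j}
Tree: B1–B2, B1–B3, B2–B4, B4–B5, B2–B6, B4–B7, B3–B8
The largest bag has 3 vertices, giving width 2; this decomposition certifies tw(G) ≤ 2. Conversely, {a, c, g} is a clique of size 3, and the vertices of any clique must share a bag in every tree decomposition; so some bag has ≥ 3 vertices and tw(G) ≥ 2. The upper and lower bounds meet at 2, so that is the treewidth.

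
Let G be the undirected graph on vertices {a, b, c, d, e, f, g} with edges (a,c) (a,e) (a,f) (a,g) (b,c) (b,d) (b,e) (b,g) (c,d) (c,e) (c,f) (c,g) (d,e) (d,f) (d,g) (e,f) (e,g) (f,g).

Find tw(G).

A width-4 tree decomposition is:
Bags: B1 = {a, c, e, f, g}  B2 = {c, d, e, f, g}  B3 = {b, c, d, e, g}
Tree: B1–B2, B2–B3
Every bag has size at most 5, so the width is 5 − 1 = 4 and tw(G) ≤ 4. On the other hand G contains the 5-clique {c, d, e, f, g}. A clique must lie in a single bag of any decomposition, so no decomposition can have width below 4. Hence tw(G) = 4 exactly.

4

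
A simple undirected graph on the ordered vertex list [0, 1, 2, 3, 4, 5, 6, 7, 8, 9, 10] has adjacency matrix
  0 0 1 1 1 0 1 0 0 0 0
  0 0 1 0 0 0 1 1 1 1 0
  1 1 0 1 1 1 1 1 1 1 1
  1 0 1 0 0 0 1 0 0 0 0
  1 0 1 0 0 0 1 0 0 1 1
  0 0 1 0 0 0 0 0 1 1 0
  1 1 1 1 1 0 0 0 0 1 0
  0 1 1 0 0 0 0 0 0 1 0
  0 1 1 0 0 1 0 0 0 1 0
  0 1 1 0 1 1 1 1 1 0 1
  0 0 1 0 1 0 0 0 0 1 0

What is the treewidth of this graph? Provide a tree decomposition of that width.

The largest bag has 4 vertices, giving width 3; this decomposition certifies tw(G) ≤ 3. On the other hand G contains the 4-clique {0, 2, 3, 6}. A clique must lie in a single bag of any decomposition, so no decomposition can have width below 3. Combining the bounds, tw(G) = 3.

Treewidth 3.
One such decomposition:
Bags: B1 = {2, 4, 6, 9}  B2 = {2, 4, 9, 10}  B3 = {0, 2, 4, 6}  B4 = {1, 2, 6, 9}  B5 = {1, 2, 8, 9}  B6 = {0, 2, 3, 6}  B7 = {2, 5, 8, 9}  B8 = {1, 2, 7, 9}
Tree: B1–B2, B1–B3, B1–B4, B4–B5, B3–B6, B5–B7, B5–B8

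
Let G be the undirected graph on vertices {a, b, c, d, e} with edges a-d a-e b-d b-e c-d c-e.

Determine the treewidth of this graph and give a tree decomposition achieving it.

Every bag has size at most 3, so the width is 3 − 1 = 2 and tw(G) ≤ 2. Since d–c–e–a–d is a cycle in G, G is not acyclic. Forests are exactly the graphs of treewidth ≤ 1, so tw(G) ≥ 2. Combining the bounds, tw(G) = 2.

Treewidth 2.
Bags: B1 = {c, d, e}  B2 = {a, d, e}  B3 = {b, d, e}
Tree: B1–B2, B2–B3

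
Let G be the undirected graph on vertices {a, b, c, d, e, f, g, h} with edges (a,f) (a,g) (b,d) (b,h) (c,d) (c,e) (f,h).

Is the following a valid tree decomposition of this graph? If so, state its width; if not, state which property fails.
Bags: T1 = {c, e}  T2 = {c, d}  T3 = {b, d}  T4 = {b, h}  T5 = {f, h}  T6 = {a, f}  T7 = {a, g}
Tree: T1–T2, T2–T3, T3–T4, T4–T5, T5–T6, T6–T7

Every vertex of G appears in some bag (union = {a, b, c, d, e, f, g, h}); every edge is covered by a bag; and for each vertex v the set of bags containing v is connected in the bag tree. The decomposition is therefore valid. The largest bag has 2 vertices, so the width is 1.

Yes; width 1.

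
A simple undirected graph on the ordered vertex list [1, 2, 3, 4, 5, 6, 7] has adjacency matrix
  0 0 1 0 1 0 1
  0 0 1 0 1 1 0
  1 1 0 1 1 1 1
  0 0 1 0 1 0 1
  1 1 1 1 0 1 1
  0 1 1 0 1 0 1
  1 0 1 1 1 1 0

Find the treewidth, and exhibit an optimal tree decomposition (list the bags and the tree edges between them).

The largest bag has 4 vertices, giving width 3; this decomposition certifies tw(G) ≤ 3. Conversely, {2, 3, 5, 6} is a clique of size 4, and the vertices of any clique must share a bag in every tree decomposition; so some bag has ≥ 4 vertices and tw(G) ≥ 3. Combining the bounds, tw(G) = 3.

Treewidth 3.
One optimal decomposition is:
Bags: B1 = {3, 5, 6, 7}  B2 = {3, 4, 5, 7}  B3 = {1, 3, 5, 7}  B4 = {2, 3, 5, 6}
Tree: B1–B2, B1–B3, B1–B4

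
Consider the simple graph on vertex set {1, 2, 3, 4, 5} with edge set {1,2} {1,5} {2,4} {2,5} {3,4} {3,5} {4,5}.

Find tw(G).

2

A width-2 tree decomposition is:
Bags: B1 = {3, 4, 5}  B2 = {2, 4, 5}  B3 = {1, 2, 5}
Tree: B1–B2, B2–B3
Each bag holds 3 vertices, so the decomposition has width 2, which upper-bounds the treewidth. Conversely, {1, 2, 5} is a clique of size 3, and the vertices of any clique must share a bag in every tree decomposition; so some bag has ≥ 3 vertices and tw(G) ≥ 2. The upper and lower bounds meet at 2, so that is the treewidth.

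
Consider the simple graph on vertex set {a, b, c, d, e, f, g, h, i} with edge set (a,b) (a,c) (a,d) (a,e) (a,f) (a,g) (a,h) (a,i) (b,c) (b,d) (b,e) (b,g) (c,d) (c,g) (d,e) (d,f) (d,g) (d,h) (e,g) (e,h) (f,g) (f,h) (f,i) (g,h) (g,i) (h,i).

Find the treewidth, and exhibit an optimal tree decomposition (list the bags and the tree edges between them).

The largest bag has 5 vertices, giving width 4; this decomposition certifies tw(G) ≤ 4. On the other hand G contains the 5-clique {a, d, e, g, h}. A clique must lie in a single bag of any decomposition, so no decomposition can have width below 4. The upper and lower bounds meet at 4, so that is the treewidth.

Treewidth 4.
Bags: B1 = {a, b, d, e, g}  B2 = {a, d, e, g, h}  B3 = {a, b, c, d, g}  B4 = {a, d, f, g, h}  B5 = {a, f, g, h, i}
Tree: B1–B2, B1–B3, B2–B4, B4–B5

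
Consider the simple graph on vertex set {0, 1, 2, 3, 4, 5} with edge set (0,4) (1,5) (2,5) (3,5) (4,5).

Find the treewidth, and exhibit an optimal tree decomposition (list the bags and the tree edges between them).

Every bag has size at most 2, so the width is 2 − 1 = 1 and tw(G) ≤ 1. Any graph with an edge has treewidth ≥ 1, and G has the edge 2–5. The upper and lower bounds meet at 1, so that is the treewidth.

Treewidth 1.
One optimal decomposition is:
Bags: B1 = {2, 5}  B2 = {1, 5}  B3 = {4, 5}  B4 = {0, 4}  B5 = {3, 5}
Tree: B1–B2, B2–B3, B3–B4, B2–B5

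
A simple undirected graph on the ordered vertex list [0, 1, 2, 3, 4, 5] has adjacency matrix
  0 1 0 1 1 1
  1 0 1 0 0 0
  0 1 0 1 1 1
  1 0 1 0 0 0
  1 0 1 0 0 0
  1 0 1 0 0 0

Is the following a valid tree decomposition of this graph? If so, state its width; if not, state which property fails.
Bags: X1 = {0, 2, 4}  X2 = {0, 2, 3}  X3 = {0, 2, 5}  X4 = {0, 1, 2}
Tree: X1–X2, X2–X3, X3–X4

Yes; width 2.

Checking the three conditions: (i) the bags cover all of {0, 1, 2, 3, 4, 5}; (ii) for each edge, some bag contains both endpoints; (iii) the bags containing any fixed vertex form a subtree. All hold, so the decomposition is valid with width 3 − 1 = 2.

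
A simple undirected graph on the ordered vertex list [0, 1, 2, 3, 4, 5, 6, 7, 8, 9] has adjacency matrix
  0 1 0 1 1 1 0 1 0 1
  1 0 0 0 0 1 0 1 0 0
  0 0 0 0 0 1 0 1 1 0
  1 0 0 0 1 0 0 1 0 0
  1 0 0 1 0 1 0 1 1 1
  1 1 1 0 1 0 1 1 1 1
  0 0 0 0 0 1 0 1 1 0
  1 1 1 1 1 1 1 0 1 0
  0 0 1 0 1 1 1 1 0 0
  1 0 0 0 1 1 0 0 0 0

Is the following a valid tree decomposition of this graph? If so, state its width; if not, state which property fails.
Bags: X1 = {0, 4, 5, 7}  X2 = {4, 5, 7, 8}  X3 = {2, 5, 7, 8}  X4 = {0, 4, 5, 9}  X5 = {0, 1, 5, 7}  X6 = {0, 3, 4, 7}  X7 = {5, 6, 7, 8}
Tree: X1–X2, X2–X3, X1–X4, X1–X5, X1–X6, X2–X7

Yes; width 3.

Checking the three conditions: (i) the bags cover all of {0, 1, 2, 3, 4, 5, 6, 7, 8, 9}; (ii) for each edge, some bag contains both endpoints; (iii) the bags containing any fixed vertex form a subtree. All hold, so the decomposition is valid with width 4 − 1 = 3.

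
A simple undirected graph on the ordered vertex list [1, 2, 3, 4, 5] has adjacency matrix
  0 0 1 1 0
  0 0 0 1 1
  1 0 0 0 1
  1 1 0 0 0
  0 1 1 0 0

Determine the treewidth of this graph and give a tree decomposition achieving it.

Treewidth 2.
One such decomposition:
Bags: B1 = {1, 3, 4}  B2 = {3, 4, 5}  B3 = {2, 4, 5}
Tree: B1–B2, B2–B3

Every bag has size at most 3, so the width is 3 − 1 = 2 and tw(G) ≤ 2. Since 4–1–3–5–2–4 is a cycle in G, G is not acyclic. Forests are exactly the graphs of treewidth ≤ 1, so tw(G) ≥ 2. Therefore the treewidth is 2.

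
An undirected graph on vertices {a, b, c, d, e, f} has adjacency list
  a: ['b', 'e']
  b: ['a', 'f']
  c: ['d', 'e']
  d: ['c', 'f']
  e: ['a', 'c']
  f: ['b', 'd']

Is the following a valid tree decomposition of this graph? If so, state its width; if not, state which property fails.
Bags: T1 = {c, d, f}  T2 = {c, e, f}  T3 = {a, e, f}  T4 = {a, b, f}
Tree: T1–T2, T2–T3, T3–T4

Vertex coverage: the bags together contain {a, b, c, d, e, f}, the full vertex set. Edge coverage: each edge of G has both endpoints in at least one bag. Running intersection: for every vertex, the bags containing it form a connected subtree. All three properties hold, so this is a valid tree decomposition of width max|bag| − 1 = 2, and hence tw(G) ≤ 2.

Yes; width 2.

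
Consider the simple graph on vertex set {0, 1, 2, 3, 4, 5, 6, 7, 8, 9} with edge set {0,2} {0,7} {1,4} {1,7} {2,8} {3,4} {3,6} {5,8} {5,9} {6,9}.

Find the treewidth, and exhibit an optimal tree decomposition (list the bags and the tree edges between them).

Every bag has size at most 3, so the width is 3 − 1 = 2 and tw(G) ≤ 2. For the lower bound, G contains the cycle 9–5–8–2–0–7–1–4–3–6–9, so G is not a forest; only forests have treewidth ≤ 1, hence tw(G) ≥ 2. Therefore the treewidth is 2.

Treewidth 2.
One such decomposition:
Bags: B1 = {5, 8, 9}  B2 = {2, 8, 9}  B3 = {0, 2, 9}  B4 = {0, 7, 9}  B5 = {1, 7, 9}  B6 = {1, 4, 9}  B7 = {3, 4, 9}  B8 = {3, 6, 9}
Tree: B1–B2, B2–B3, B3–B4, B4–B5, B5–B6, B6–B7, B7–B8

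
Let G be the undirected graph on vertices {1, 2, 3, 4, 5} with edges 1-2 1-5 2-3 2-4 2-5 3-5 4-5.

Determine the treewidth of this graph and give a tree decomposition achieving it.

The largest bag has 3 vertices, giving width 2; this decomposition certifies tw(G) ≤ 2. For the lower bound, the 3 vertices {1, 2, 5} are pairwise adjacent, and any tree decomposition puts a clique entirely inside one bag — forcing width ≥ 2. The upper and lower bounds meet at 2, so that is the treewidth.

Treewidth 2.
One optimal decomposition is:
Bags: B1 = {1, 2, 5}  B2 = {2, 3, 5}  B3 = {2, 4, 5}
Tree: B1–B2, B2–B3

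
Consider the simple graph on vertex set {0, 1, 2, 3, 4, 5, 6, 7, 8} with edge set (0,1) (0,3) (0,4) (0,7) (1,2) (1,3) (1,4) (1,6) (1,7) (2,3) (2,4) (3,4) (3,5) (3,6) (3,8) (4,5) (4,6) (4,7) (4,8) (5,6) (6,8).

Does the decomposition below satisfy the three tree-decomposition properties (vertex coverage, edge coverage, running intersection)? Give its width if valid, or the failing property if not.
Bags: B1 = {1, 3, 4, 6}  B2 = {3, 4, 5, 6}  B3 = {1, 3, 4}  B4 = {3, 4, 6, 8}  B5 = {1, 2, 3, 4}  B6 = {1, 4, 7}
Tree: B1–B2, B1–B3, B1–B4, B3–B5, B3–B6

A tree decomposition must satisfy three properties: every vertex lies in some bag; for every edge, both endpoints lie together in some bag; and for every vertex, the bags containing it form a connected subtree. Here vertex 0 appears in no bag, so the decomposition is invalid.

No — vertex 0 appears in no bag.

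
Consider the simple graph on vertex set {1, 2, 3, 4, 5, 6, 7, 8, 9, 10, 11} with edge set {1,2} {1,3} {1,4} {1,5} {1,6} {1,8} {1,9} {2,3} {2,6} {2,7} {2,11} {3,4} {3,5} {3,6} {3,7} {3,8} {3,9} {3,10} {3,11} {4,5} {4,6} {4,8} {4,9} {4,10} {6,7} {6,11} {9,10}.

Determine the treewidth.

A width-3 tree decomposition is:
Bags: B1 = {1, 3, 4, 6}  B2 = {1, 3, 4, 5}  B3 = {1, 2, 3, 6}  B4 = {2, 3, 6, 7}  B5 = {1, 3, 4, 8}  B6 = {2, 3, 6, 11}  B7 = {1, 3, 4, 9}  B8 = {3, 4, 9, 10}
Tree: B1–B2, B1–B3, B3–B4, B2–B5, B3–B6, B5–B7, B7–B8
Every bag has size at most 4, so the width is 4 − 1 = 3 and tw(G) ≤ 3. For the lower bound, the 4 vertices {1, 2, 3, 6} are pairwise adjacent, and any tree decomposition puts a clique entirely inside one bag — forcing width ≥ 3. Combining the bounds, tw(G) = 3.

3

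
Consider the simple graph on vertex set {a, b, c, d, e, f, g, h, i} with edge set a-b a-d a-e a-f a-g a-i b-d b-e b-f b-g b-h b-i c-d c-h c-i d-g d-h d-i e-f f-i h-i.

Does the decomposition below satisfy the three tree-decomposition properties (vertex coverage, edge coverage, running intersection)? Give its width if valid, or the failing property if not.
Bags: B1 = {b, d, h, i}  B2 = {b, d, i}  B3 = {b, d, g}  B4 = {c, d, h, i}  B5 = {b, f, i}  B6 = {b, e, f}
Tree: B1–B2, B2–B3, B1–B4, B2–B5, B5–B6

No — vertex a appears in no bag.

A tree decomposition must satisfy three properties: every vertex lies in some bag; for every edge, both endpoints lie together in some bag; and for every vertex, the bags containing it form a connected subtree. Here vertex a appears in no bag, so the decomposition is invalid.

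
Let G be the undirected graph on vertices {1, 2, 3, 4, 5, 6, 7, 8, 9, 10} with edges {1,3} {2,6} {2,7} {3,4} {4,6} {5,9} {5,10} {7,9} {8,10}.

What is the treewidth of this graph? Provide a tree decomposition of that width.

Treewidth 1.
One such decomposition:
Bags: B1 = {8, 10}  B2 = {5, 10}  B3 = {5, 9}  B4 = {7, 9}  B5 = {2, 7}  B6 = {2, 6}  B7 = {4, 6}  B8 = {3, 4}  B9 = {1, 3}
Tree: B1–B2, B2–B3, B3–B4, B4–B5, B5–B6, B6–B7, B7–B8, B8–B9

The largest bag has 2 vertices, giving width 1; this decomposition certifies tw(G) ≤ 1. G has an edge, so its treewidth is at least 1. Combining the bounds, tw(G) = 1.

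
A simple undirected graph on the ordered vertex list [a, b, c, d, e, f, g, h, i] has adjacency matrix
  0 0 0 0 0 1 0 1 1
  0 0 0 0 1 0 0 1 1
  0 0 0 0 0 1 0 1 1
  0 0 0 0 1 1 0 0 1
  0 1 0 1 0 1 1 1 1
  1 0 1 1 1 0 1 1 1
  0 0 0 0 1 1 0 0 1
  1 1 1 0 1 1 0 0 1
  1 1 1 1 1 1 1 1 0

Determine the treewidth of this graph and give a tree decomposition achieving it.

Treewidth 3.
One such decomposition:
Bags: B1 = {d, e, f, i}  B2 = {e, f, h, i}  B3 = {c, f, h, i}  B4 = {b, e, h, i}  B5 = {e, f, g, i}  B6 = {a, f, h, i}
Tree: B1–B2, B2–B3, B2–B4, B1–B5, B3–B6

The largest bag has 4 vertices, giving width 3; this decomposition certifies tw(G) ≤ 3. Conversely, {d, e, f, i} is a clique of size 4, and the vertices of any clique must share a bag in every tree decomposition; so some bag has ≥ 4 vertices and tw(G) ≥ 3. Hence tw(G) = 3 exactly.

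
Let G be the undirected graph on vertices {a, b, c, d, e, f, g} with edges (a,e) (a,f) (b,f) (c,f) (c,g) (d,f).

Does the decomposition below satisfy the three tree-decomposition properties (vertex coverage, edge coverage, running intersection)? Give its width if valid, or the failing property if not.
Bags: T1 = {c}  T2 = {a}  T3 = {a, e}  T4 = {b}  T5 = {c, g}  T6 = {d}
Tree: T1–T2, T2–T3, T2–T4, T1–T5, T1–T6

A tree decomposition must satisfy three properties: every vertex lies in some bag; for every edge, both endpoints lie together in some bag; and for every vertex, the bags containing it form a connected subtree. Here vertex f appears in no bag, so the decomposition is invalid.

No — vertex f appears in no bag.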